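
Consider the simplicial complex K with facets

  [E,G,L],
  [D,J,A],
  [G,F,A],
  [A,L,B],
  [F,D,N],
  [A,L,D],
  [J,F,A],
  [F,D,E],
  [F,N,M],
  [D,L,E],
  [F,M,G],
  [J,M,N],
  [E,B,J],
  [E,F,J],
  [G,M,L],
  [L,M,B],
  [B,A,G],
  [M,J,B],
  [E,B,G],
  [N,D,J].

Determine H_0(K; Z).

H_0 = Z.

Order the vertices as A < B < D < E < F < G < J < L < M < N. Listing each simplex with vertices in this order, K has dimension 2 with simplices:

  0-simplices (10): A, B, D, E, F, G, J, L, M, N
  1-simplices (30): AB, AD, AF, AG, AJ, AL, BE, BG, BJ, BL, BM, DE, DF, DJ, DL, DN, EF, EG, EJ, EL, FG, FJ, FM, FN, GL, GM, JM, JN, LM, MN
  2-simplices (20): ABG, ABL, ADJ, ADL, AFG, AFJ, BEG, BEJ, BJM, BLM, DEF, DEL, DFN, DJN, EFJ, EGL, FGM, FMN, GLM, JMN

so the chain groups are C_0 ≅ Z^10, C_1 ≅ Z^30, C_2 ≅ Z^20.

∂_1: C_1 → C_0 sends each edge [p,q] (with p < q) to q − p. For instance
  ∂BJ = J − B.
The 10×30 boundary matrix has rank 9 and Smith normal form diag(1,1,1,1,1,1,1,1,1).

∂_2: C_2 → C_1 maps a triangle to the signed sum of its edges. For instance
  ∂DEF = EF − DF + DE,
  ∂DEL = EL − DL + DE.
This gives a 30×20 integer matrix of rank 20; reducing to Smith normal form yields diagonal entries (1,1,1,1,1,1,1,1,1,1,1,1,1,1,1,1,1,1,1,2).

From H_k ≅ ker(∂_k) / im(∂_{k+1}) we obtain:

  H_0: rank C_0 − rank ∂_1 = 10 − 9 = 1, and the invariant factors of ∂_1 are all 1, so H_0 ≅ Z.

(K is a triangulation of the Klein bottle.)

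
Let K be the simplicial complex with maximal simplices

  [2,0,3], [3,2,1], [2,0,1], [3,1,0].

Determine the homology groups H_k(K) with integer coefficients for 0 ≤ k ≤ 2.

H_0 ≅ Z,  H_1 = 0,  H_2 ≅ Z.

Fix the vertex order 0 < 1 < 2 < 3 and write every simplex with vertices in increasing order. Then dim K = 2 and the simplices of K are:

  0-simplices (4): [0], [1], [2], [3]
  1-simplices (6): [0,1], [0,2], [0,3], [1,2], [1,3], [2,3]
  2-simplices (4): [0,1,2], [0,1,3], [0,2,3], [1,2,3]

so the chain groups are C_0 ≅ Z^4, C_1 ≅ Z^6, C_2 ≅ Z^4.

∂_1: C_1 → C_0 is given by ∂[p,q] = [q] − [p]. For instance
  ∂[0,3] = [3] − [0].
This gives a 4×6 integer matrix of rank 3; reducing to Smith normal form yields diagonal entries (1,1,1).

∂_2: C_2 → C_1 sends each 2-simplex [p,q,r] to [q,r] − [p,r] + [p,q]. For instance
  ∂[0,1,2] = [1,2] − [0,2] + [0,1],
  ∂[0,1,3] = [1,3] − [0,3] + [0,1].
The resulting 6×4 matrix has rank 3, and its Smith normal form has invariant factors (1,1,1).

Now H_k = ker ∂_k / im ∂_{k+1}, so:

  H_0: rank C_0 − rank ∂_1 = 4 − 3 = 1, and the invariant factors of ∂_1 are all 1, so H_0 = Z.
  H_1: rank ker ∂_1 − rank ∂_2 = (6 − 3) − 3 = 0, and the invariant factors of ∂_2 are all 1, so H_1 = 0.
  H_2: rank ker ∂_2 − rank ∂_3 = (4 − 3) − 0 = 1, and there is no ∂_3, so H_2 = Z.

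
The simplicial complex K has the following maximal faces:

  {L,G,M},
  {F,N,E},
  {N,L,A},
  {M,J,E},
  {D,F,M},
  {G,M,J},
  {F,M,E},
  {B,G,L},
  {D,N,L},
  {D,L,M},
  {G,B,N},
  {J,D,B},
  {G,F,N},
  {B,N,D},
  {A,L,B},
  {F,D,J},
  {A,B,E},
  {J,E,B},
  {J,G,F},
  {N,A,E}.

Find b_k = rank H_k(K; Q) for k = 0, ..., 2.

b_0 = 1, b_1 = 1, b_2 = 0.

We work with the vertex ordering A < B < D < E < F < G < J < L < M < N. The simplices of K, each written with vertices in increasing order, are:

  0-simplices (10): A, B, D, E, F, G, J, L, M, N
  1-simplices (30): AB, AE, AL, AN, BD, BE, BG, BJ, BL, BN, DF, DJ, DL, DM, DN, EF, EJ, EM, EN, FG, FJ, FM, FN, GJ, GL, GM, GN, JM, LM, LN
  2-simplices (20): ABE, ABL, AEN, ALN, BDJ, BDN, BEJ, BGL, BGN, DFJ, DFM, DLM, DLN, EFM, EFN, EJM, FGJ, FGN, GJM, GLM

giving chain groups C_0 ≅ Z^10, C_1 ≅ Z^30, C_2 ≅ Z^20.

The boundary map ∂_1: C_1 → C_0 is given by ∂[p,q] = [q] − [p]. For instance
  ∂FJ = J − F.
The resulting 10×30 matrix has rank 9, and its Smith normal form has invariant factors (1,1,1,1,1,1,1,1,1).

Boundary ∂_2: C_2 → C_1 maps a triangle to the signed sum of its edges. For instance
  ∂EFN = FN − EN + EF,
  ∂ABL = BL − AL + AB.
The resulting 30×20 matrix has rank 20, and its Smith normal form has invariant factors (1,1,1,1,1,1,1,1,1,1,1,1,1,1,1,1,1,1,1,2).

Computing H_k = (kernel of ∂_k) / (image of ∂_{k+1}):

  H_0: rank C_0 − rank ∂_1 = 10 − 9 = 1, and the invariant factors of ∂_1 are all 1, so H_0 ≅ Z.
  H_1: rank ker ∂_1 − rank ∂_2 = (30 − 9) − 20 = 1, and ∂_2 has invariant factor 2 > 1, so H_1 ≅ Z ⊕ Z/2Z.
  H_2: rank ker ∂_2 − rank ∂_3 = (20 − 20) − 0 = 0, and there is no ∂_3, so H_2 ≅ 0.

(K is a triangulation of the Klein bottle.)

Hence the Betti numbers are b_0 = 1, b_1 = 1, b_2 = 0.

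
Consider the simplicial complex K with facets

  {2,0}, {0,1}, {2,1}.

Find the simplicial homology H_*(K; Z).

Order the vertices as 0 < 1 < 2. Listing each simplex with vertices in this order, K has dimension 1 with simplices:

  0-simplices (3): [0], [1], [2]
  1-simplices (3): [0,1], [0,2], [1,2]

so the chain groups are C_0 ≅ Z^3, C_1 ≅ Z^3.

The boundary map ∂_1: C_1 → C_0 sends each edge [p,q] (with p < q) to q − p. For instance
  ∂[1,2] = [2] − [1].
The 3×3 boundary matrix has rank 2 and Smith normal form diag(1,1).

Computing H_k = (kernel of ∂_k) / (image of ∂_{k+1}):

  H_0: rank C_0 − rank ∂_1 = 3 − 2 = 1, and the invariant factors of ∂_1 are all 1, so H_0 ≅ Z.
  H_1: rank ker ∂_1 − rank ∂_2 = (3 − 2) − 0 = 1, and there is no ∂_2, so H_1 ≅ Z.

(K is a triangulation of the circle S^1.)

H_0 ≅ Z,  H_1 ≅ Z.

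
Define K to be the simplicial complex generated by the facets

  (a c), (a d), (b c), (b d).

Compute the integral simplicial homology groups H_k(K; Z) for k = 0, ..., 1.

H_0 = Z,  H_1 = Z.

Take the total order a < b < c < d on the vertex set. Then K (dimension 1) consists of the simplices:

  0-simplices (4): a, b, c, d
  1-simplices (4): ac, ad, bc, bd

giving chain groups C_0 ≅ Z^4, C_1 ≅ Z^4.

∂_1: C_1 → C_0 maps an edge to its endpoints' difference, ∂[p,q] = q − p.
This gives a 4×4 integer matrix of rank 3; reducing to Smith normal form yields diagonal entries (1,1,1).

Computing H_k = (kernel of ∂_k) / (image of ∂_{k+1}):

  H_0: rank C_0 − rank ∂_1 = 4 − 3 = 1, and the invariant factors of ∂_1 are all 1, so H_0 ≅ Z.
  H_1: rank ker ∂_1 − rank ∂_2 = (4 − 3) − 0 = 1, and there is no ∂_2, so H_1 ≅ Z.

As a check, the Euler characteristic is 4 − 4 = 0, which agrees with 1 − 1 = 0.
(K is a triangulation of the circle S^1.)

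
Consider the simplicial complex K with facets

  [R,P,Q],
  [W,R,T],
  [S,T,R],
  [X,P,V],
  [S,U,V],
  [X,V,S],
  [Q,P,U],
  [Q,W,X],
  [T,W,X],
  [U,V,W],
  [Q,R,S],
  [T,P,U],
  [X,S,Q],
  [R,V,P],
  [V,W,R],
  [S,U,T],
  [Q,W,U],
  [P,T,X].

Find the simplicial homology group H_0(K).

H_0 = Z.

K has 9 vertices, 27 edges, 18 triangles.
rank ∂_0 = 0, rank ∂_1 = 8 ⇒ b_0 = 9 − 0 − 8 = 1; all invariant factors of ∂_1 are 1 so no torsion. So H_0 = Z.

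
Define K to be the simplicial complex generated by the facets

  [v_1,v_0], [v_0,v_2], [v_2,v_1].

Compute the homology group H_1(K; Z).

We work with the vertex ordering v_0 < v_1 < v_2. The simplices of K, each written with vertices in increasing order, are:

  0-simplices (3): [v_0], [v_1], [v_2]
  1-simplices (3): [v_0,v_1], [v_0,v_2], [v_1,v_2]

giving chain groups C_0 ≅ Z^3, C_1 ≅ Z^3.

Boundary ∂_1: C_1 → C_0 is given by ∂[p,q] = [q] − [p]. For instance
  ∂[v_0,v_2] = [v_2] − [v_0].
As a 3×3 matrix over Z this has rank 2, with invariant factors (1,1).

Computing H_k = (kernel of ∂_k) / (image of ∂_{k+1}):

  H_1: rank ker ∂_1 − rank ∂_2 = (3 − 2) − 0 = 1, and there is no ∂_2, so H_1 = Z.

H_1 ≅ Z.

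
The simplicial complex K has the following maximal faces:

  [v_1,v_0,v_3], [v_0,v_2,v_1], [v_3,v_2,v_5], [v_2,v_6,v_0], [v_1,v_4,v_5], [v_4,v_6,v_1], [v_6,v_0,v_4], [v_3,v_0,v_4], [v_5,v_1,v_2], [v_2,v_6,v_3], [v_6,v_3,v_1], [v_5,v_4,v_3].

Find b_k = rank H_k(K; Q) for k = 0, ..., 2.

Order the vertices as v_0 < v_1 < v_2 < v_3 < v_4 < v_5 < v_6. Listing each simplex with vertices in this order, K has dimension 2 with simplices:

  0-simplices (7): [v_0], [v_1], [v_2], [v_3], [v_4], [v_5], [v_6]
  1-simplices (18): (18 of them)
  2-simplices (12): (12 of them)

Hence C_0 ≅ Z^7, C_1 ≅ Z^18, C_2 ≅ Z^12.

∂_1: C_1 → C_0 maps an edge to its endpoints' difference, ∂[p,q] = q − p.
This gives a 7×18 integer matrix of rank 6; reducing to Smith normal form yields diagonal entries (1,1,1,1,1,1).

The boundary map ∂_2: C_2 → C_1 sends each 2-simplex [p,q,r] to [q,r] − [p,r] + [p,q]. For instance
  ∂[v_1,v_2,v_5] = [v_2,v_5] − [v_1,v_5] + [v_1,v_2],
  ∂[v_3,v_4,v_5] = [v_4,v_5] − [v_3,v_5] + [v_3,v_4].
This gives a 18×12 integer matrix of rank 12; reducing to Smith normal form yields diagonal entries (1,1,1,1,1,1,1,1,1,1,1,2).

From H_k ≅ ker(∂_k) / im(∂_{k+1}) we obtain:

  H_0: rank C_0 − rank ∂_1 = 7 − 6 = 1, and the invariant factors of ∂_1 are all 1, so H_0 = Z.
  H_1: rank ker ∂_1 − rank ∂_2 = (18 − 6) − 12 = 0, and ∂_2 has invariant factor 2 > 1, so H_1 = Z_2.
  H_2: rank ker ∂_2 − rank ∂_3 = (12 − 12) − 0 = 0, and there is no ∂_3, so H_2 = 0.

As a check, the Euler characteristic is 7 − 18 + 12 = 1, which agrees with 1 − 0 + 0 = 1.
(K is a triangulation of the real projective plane RP^2.)

Hence the Betti numbers are b_0 = 1, b_1 = 0, b_2 = 0.

b_0 = 1, b_1 = 0, b_2 = 0.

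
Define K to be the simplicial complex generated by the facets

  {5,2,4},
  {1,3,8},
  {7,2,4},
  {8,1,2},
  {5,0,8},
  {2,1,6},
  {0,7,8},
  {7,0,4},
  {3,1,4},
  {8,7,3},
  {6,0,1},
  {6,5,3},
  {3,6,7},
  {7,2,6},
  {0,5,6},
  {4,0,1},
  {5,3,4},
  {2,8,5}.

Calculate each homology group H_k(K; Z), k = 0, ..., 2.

Order the vertices as 0 < 1 < 2 < 3 < 4 < 5 < 6 < 7 < 8. Listing each simplex with vertices in this order, K has dimension 2 with simplices:

  0-simplices (9): [0], [1], [2], [3], [4], [5], [6], [7], [8]
  1-simplices (27): (27 of them)
  2-simplices (18): [0,1,4], [0,1,6], [0,4,7], [0,5,6], [0,5,8], [0,7,8], [1,2,6], [1,2,8], [1,3,4], [1,3,8], [2,4,5], [2,4,7], [2,5,8], [2,6,7], [3,4,5], [3,5,6], [3,6,7], [3,7,8]

so the chain groups are C_0 ≅ Z^9, C_1 ≅ Z^27, C_2 ≅ Z^18.

The boundary map ∂_1: C_1 → C_0 maps an edge to its endpoints' difference, ∂[p,q] = q − p.
The resulting 9×27 matrix has rank 8, and its Smith normal form has invariant factors (1,1,1,1,1,1,1,1).

∂_2: C_2 → C_1 sends each 2-simplex [p,q,r] to [q,r] − [p,r] + [p,q]. For instance
  ∂[2,5,8] = [5,8] − [2,8] + [2,5],
  ∂[1,2,8] = [2,8] − [1,8] + [1,2].
As a 27×18 matrix over Z this has rank 17, with invariant factors (1,1,1,1,1,1,1,1,1,1,1,1,1,1,1,1,1).

Reading off H_k = ker ∂_k / im ∂_{k+1}:

  H_0: rank C_0 − rank ∂_1 = 9 − 8 = 1, and the invariant factors of ∂_1 are all 1, so H_0 = Z.
  H_1: rank ker ∂_1 − rank ∂_2 = (27 − 8) − 17 = 2, and the invariant factors of ∂_2 are all 1, so H_1 = Z^2.
  H_2: rank ker ∂_2 − rank ∂_3 = (18 − 17) − 0 = 1, and there is no ∂_3, so H_2 = Z.

As a check, the Euler characteristic is 9 − 27 + 18 = 0, which agrees with 1 − 2 + 1 = 0.
(K is a triangulation of the torus T^2.)

H_0 ≅ Z,  H_1 ≅ Z^2,  H_2 ≅ Z.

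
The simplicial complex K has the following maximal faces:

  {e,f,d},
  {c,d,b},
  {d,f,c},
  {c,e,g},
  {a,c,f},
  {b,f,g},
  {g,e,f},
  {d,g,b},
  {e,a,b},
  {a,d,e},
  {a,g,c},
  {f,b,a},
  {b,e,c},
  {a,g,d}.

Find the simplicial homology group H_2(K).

H_2 ≅ Z.

Order the vertices as a < b < c < d < e < f < g. Listing each simplex with vertices in this order, K has dimension 2 with simplices:

  0-simplices (7): a, b, c, d, e, f, g
  1-simplices (21): ab, ac, ad, ae, af, ag, bc, bd, be, bf, bg, cd, ce, cf, cg, de, df, dg, ef, eg, fg
  2-simplices (14): abe, abf, acf, acg, ade, adg, bcd, bce, bdg, bfg, cdf, ceg, def, efg

Hence C_0 ≅ Z^7, C_1 ≅ Z^21, C_2 ≅ Z^14.

The boundary map ∂_1: C_1 → C_0 is given by ∂[p,q] = [q] − [p]. For instance
  ∂ce = e − c.
As a 7×21 matrix over Z this has rank 6, with invariant factors (1,1,1,1,1,1).

The boundary map ∂_2: C_2 → C_1 acts by ∂[p,q,r] = [q,r] − [p,r] + [p,q]. For instance
  ∂bcd = cd − bd + bc,
  ∂bdg = dg − bg + bd.
The 21×14 boundary matrix has rank 13 and Smith normal form diag(1,1,1,1,1,1,1,1,1,1,1,1,1).

From H_k ≅ ker(∂_k) / im(∂_{k+1}) we obtain:

  H_2: rank ker ∂_2 − rank ∂_3 = (14 − 13) − 0 = 1, and there is no ∂_3, so H_2 ≅ Z.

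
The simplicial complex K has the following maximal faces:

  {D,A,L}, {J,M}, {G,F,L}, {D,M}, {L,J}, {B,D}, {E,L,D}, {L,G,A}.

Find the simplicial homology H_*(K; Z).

H_0 = Z,  H_1 = Z,  H_2 = 0.

Order the vertices as A < B < D < E < F < G < J < L < M. Listing each simplex with vertices in this order, K has dimension 2 with simplices:

  0-simplices (9): A, B, D, E, F, G, J, L, M
  1-simplices (13): AD, AG, AL, BD, DE, DL, DM, EL, FG, FL, GL, JL, JM
  2-simplices (4): ADL, AGL, DEL, FGL

so the chain groups are C_0 ≅ Z^9, C_1 ≅ Z^13, C_2 ≅ Z^4.

∂_1: C_1 → C_0 is given by ∂[p,q] = [q] − [p].
The 9×13 boundary matrix has rank 8 and Smith normal form diag(1,1,1,1,1,1,1,1).

∂_2: C_2 → C_1 acts by ∂[p,q,r] = [q,r] − [p,r] + [p,q]. For instance
  ∂FGL = GL − FL + FG,
  ∂DEL = EL − DL + DE.
The resulting 13×4 matrix has rank 4, and its Smith normal form has invariant factors (1,1,1,1).

Computing H_k = (kernel of ∂_k) / (image of ∂_{k+1}):

  H_0: rank C_0 − rank ∂_1 = 9 − 8 = 1, and the invariant factors of ∂_1 are all 1, so H_0 ≅ Z.
  H_1: rank ker ∂_1 − rank ∂_2 = (13 − 8) − 4 = 1, and the invariant factors of ∂_2 are all 1, so H_1 ≅ Z.
  H_2: rank ker ∂_2 − rank ∂_3 = (4 − 4) − 0 = 0, and there is no ∂_3, so H_2 ≅ 0.

As a check, the Euler characteristic is 9 − 13 + 4 = 0, which agrees with 1 − 1 + 0 = 0.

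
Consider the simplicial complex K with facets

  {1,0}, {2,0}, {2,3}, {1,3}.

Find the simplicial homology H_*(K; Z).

Fix the vertex order 0 < 1 < 2 < 3 and write every simplex with vertices in increasing order. Then dim K = 1 and the simplices of K are:

  0-simplices (4): [0], [1], [2], [3]
  1-simplices (4): [0,1], [0,2], [1,3], [2,3]

giving chain groups C_0 ≅ Z^4, C_1 ≅ Z^4.

∂_1: C_1 → C_0 is given by ∂[p,q] = [q] − [p].
As a 4×4 matrix over Z this has rank 3, with invariant factors (1,1,1).

Computing H_k = (kernel of ∂_k) / (image of ∂_{k+1}):

  H_0: rank C_0 − rank ∂_1 = 4 − 3 = 1, and the invariant factors of ∂_1 are all 1, so H_0 ≅ Z.
  H_1: rank ker ∂_1 − rank ∂_2 = (4 − 3) − 0 = 1, and there is no ∂_2, so H_1 ≅ Z.

(K is a triangulation of the circle S^1.)

H_0 ≅ Z,  H_1 ≅ Z.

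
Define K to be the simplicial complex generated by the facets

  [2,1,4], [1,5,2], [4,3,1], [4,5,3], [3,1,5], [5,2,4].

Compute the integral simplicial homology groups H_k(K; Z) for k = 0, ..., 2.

K has 5 vertices, 9 edges, 6 triangles.
rank ∂_0 = 0, rank ∂_1 = 4 ⇒ b_0 = 5 − 0 − 4 = 1; all invariant factors of ∂_1 are 1 so no torsion. So H_0 = Z.
rank ∂_1 = 4, rank ∂_2 = 5 ⇒ b_1 = 9 − 4 − 5 = 0; all invariant factors of ∂_2 are 1 so no torsion. So H_1 = 0.
rank ∂_2 = 5, rank ∂_3 = 0 ⇒ b_2 = 6 − 5 − 0 = 1. So H_2 = Z.

H_0 ≅ Z,  H_1 = 0,  H_2 ≅ Z.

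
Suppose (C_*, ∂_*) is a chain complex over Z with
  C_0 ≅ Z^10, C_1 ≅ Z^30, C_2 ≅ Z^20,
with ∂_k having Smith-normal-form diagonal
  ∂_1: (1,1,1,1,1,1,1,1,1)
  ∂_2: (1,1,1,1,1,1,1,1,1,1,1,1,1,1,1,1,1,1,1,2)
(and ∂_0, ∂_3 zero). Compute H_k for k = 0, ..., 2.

H_0 = Z,  H_1 = Z ⊕ Z/2,  H_2 = 0.

H_0: b_0 = 10 − 0 − 9 = 1; torsion from ∂_1 factors > 1: none. So H_0 = Z.
H_1: b_1 = 30 − 9 − 20 = 1; torsion from ∂_2 factors > 1: [2]. So H_1 = Z ⊕ Z/2.
H_2: b_2 = 20 − 20 − 0 = 0; torsion from ∂_3 factors > 1: none. So H_2 = 0.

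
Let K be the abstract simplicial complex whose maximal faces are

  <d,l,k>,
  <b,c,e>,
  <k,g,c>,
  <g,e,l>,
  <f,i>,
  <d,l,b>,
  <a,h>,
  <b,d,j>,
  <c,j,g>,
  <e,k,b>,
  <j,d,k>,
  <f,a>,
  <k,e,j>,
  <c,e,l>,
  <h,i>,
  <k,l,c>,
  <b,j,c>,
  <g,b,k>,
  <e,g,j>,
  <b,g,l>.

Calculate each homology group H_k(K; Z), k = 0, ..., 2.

H_0 ≅ Z^2,  H_1 ≅ Z^3,  H_2 ≅ Z.

K has 12 vertices, 28 edges, 16 triangles.
rank ∂_0 = 0, rank ∂_1 = 10 ⇒ b_0 = 12 − 0 − 10 = 2; all invariant factors of ∂_1 are 1 so no torsion. So H_0 = Z^2.
rank ∂_1 = 10, rank ∂_2 = 15 ⇒ b_1 = 28 − 10 − 15 = 3; all invariant factors of ∂_2 are 1 so no torsion. So H_1 = Z^3.
rank ∂_2 = 15, rank ∂_3 = 0 ⇒ b_2 = 16 − 15 − 0 = 1. So H_2 = Z.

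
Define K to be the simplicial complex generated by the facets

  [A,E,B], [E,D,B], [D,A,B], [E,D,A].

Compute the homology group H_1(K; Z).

We work with the vertex ordering A < B < D < E. The simplices of K, each written with vertices in increasing order, are:

  0-simplices (4): A, B, D, E
  1-simplices (6): AB, AD, AE, BD, BE, DE
  2-simplices (4): ABD, ABE, ADE, BDE

so the chain groups are C_0 ≅ Z^4, C_1 ≅ Z^6, C_2 ≅ Z^4.

Boundary ∂_1: C_1 → C_0 sends each edge [p,q] (with p < q) to q − p.
As a 4×6 matrix over Z this has rank 3, with invariant factors (1,1,1).

∂_2: C_2 → C_1 acts by ∂[p,q,r] = [q,r] − [p,r] + [p,q]. For instance
  ∂ABE = BE − AE + AB,
  ∂BDE = DE − BE + BD.
As a 6×4 matrix over Z this has rank 3, with invariant factors (1,1,1).

Reading off H_k = ker ∂_k / im ∂_{k+1}:

  H_1: rank ker ∂_1 − rank ∂_2 = (6 − 3) − 3 = 0, and the invariant factors of ∂_2 are all 1, so H_1 = 0.

(K is a triangulation of the 2-sphere S^2.)

H_1 = 0.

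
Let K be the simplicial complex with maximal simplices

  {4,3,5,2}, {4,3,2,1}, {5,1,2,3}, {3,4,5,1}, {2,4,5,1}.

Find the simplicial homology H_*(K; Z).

H_0 = Z,  H_1 = 0,  H_2 = 0,  H_3 = Z.

Fix the vertex order 1 < 2 < 3 < 4 < 5 and write every simplex with vertices in increasing order. Then dim K = 3 and the simplices of K are:

  0-simplices (5): [1], [2], [3], [4], [5]
  1-simplices (10): [1,2], [1,3], [1,4], [1,5], [2,3], [2,4], [2,5], [3,4], [3,5], [4,5]
  2-simplices (10): [1,2,3], [1,2,4], [1,2,5], [1,3,4], [1,3,5], [1,4,5], [2,3,4], [2,3,5], [2,4,5], [3,4,5]
  3-simplices (5): [1,2,3,4], [1,2,3,5], [1,2,4,5], [1,3,4,5], [2,3,4,5]

Hence C_0 ≅ Z^5, C_1 ≅ Z^10, C_2 ≅ Z^10, C_3 ≅ Z^5.

∂_1: C_1 → C_0 is given by ∂[p,q] = [q] − [p]. For instance
  ∂[4,5] = [5] − [4].
The 5×10 boundary matrix has rank 4 and Smith normal form diag(1,1,1,1).

∂_2: C_2 → C_1 acts by ∂[p,q,r] = [q,r] − [p,r] + [p,q]. For instance
  ∂[1,2,5] = [2,5] − [1,5] + [1,2],
  ∂[1,2,4] = [2,4] − [1,4] + [1,2].
This gives a 10×10 integer matrix of rank 6; reducing to Smith normal form yields diagonal entries (1,1,1,1,1,1).

∂_3: C_3 → C_2 sends each 3-simplex σ to the alternating sum Σ_i (−1)^i (σ with its i-th vertex removed). For instance
  ∂[2,3,4,5] = [3,4,5] − [2,4,5] + [2,3,5] − [2,3,4],
  ∂[1,2,3,4] = [2,3,4] − [1,3,4] + [1,2,4] − [1,2,3].
This gives a 10×5 integer matrix of rank 4; reducing to Smith normal form yields diagonal entries (1,1,1,1).

Reading off H_k = ker ∂_k / im ∂_{k+1}:

  H_0: rank C_0 − rank ∂_1 = 5 − 4 = 1, and the invariant factors of ∂_1 are all 1, so H_0 = Z.
  H_1: rank ker ∂_1 − rank ∂_2 = (10 − 4) − 6 = 0, and the invariant factors of ∂_2 are all 1, so H_1 = 0.
  H_2: rank ker ∂_2 − rank ∂_3 = (10 − 6) − 4 = 0, and the invariant factors of ∂_3 are all 1, so H_2 = 0.
  H_3: rank ker ∂_3 − rank ∂_4 = (5 − 4) − 0 = 1, and there is no ∂_4, so H_3 = Z.

(K is a triangulation of the 3-sphere S^3.)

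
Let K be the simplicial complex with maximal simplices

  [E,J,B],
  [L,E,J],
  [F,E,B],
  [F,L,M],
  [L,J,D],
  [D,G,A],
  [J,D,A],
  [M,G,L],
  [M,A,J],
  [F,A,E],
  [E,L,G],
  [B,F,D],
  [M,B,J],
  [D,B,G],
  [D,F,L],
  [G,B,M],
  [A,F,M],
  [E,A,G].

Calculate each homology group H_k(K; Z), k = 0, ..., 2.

H_0 = Z,  H_1 = Z^2,  H_2 = Z.

Order the vertices as A < B < D < E < F < G < J < L < M. Listing each simplex with vertices in this order, K has dimension 2 with simplices:

  0-simplices (9): A, B, D, E, F, G, J, L, M
  1-simplices (27): AD, AE, AF, AG, AJ, AM, BD, BE, BF, BG, BJ, BM, DF, DG, DJ, DL, EF, EG, EJ, EL, FL, FM, GL, GM, JL, JM, LM
  2-simplices (18): ADG, ADJ, AEF, AEG, AFM, AJM, BDF, BDG, BEF, BEJ, BGM, BJM, DFL, DJL, EGL, EJL, FLM, GLM

so the chain groups are C_0 ≅ Z^9, C_1 ≅ Z^27, C_2 ≅ Z^18.

Boundary ∂_1: C_1 → C_0 sends each edge [p,q] (with p < q) to q − p. For instance
  ∂EJ = J − E.
This gives a 9×27 integer matrix of rank 8; reducing to Smith normal form yields diagonal entries (1,1,1,1,1,1,1,1).

The boundary map ∂_2: C_2 → C_1 sends each 2-simplex [p,q,r] to [q,r] − [p,r] + [p,q]. For instance
  ∂ADG = DG − AG + AD,
  ∂BEJ = EJ − BJ + BE.
This gives a 27×18 integer matrix of rank 17; reducing to Smith normal form yields diagonal entries (1,1,1,1,1,1,1,1,1,1,1,1,1,1,1,1,1).

Now H_k = ker ∂_k / im ∂_{k+1}, so:

  H_0: rank C_0 − rank ∂_1 = 9 − 8 = 1, and the invariant factors of ∂_1 are all 1, so H_0 = Z.
  H_1: rank ker ∂_1 − rank ∂_2 = (27 − 8) − 17 = 2, and the invariant factors of ∂_2 are all 1, so H_1 = Z^2.
  H_2: rank ker ∂_2 − rank ∂_3 = (18 − 17) − 0 = 1, and there is no ∂_3, so H_2 = Z.

As a check, the Euler characteristic is 9 − 27 + 18 = 0, which agrees with 1 − 2 + 1 = 0.
(K is a triangulation of the torus T^2.)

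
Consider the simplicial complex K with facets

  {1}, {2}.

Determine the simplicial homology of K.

H_0 ≅ Z^2.

Fix the vertex order 1 < 2 and write every simplex with vertices in increasing order. Then dim K = 0 and the simplices of K are:

  0-simplices (2): [1], [2]

giving chain groups C_0 ≅ Z^2.

Reading off H_k = ker ∂_k / im ∂_{k+1}:

  H_0: rank C_0 − rank ∂_1 = 2 − 0 = 2, and there is no ∂_1, so H_0 ≅ Z^2.

(K is a triangulation of a set of 2 points.)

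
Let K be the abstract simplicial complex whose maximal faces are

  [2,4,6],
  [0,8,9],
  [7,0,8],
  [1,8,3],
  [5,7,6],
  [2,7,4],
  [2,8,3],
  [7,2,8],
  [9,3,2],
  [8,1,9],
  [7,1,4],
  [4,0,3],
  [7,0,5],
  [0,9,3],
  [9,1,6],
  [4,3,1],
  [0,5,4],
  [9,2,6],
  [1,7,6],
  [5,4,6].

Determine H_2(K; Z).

Order the vertices as 0 < 1 < 2 < 3 < 4 < 5 < 6 < 7 < 8 < 9. Listing each simplex with vertices in this order, K has dimension 2 with simplices:

  0-simplices (10): [0], [1], [2], [3], [4], [5], [6], [7], [8], [9]
  1-simplices (30): (30 of them)
  2-simplices (20): (20 of them)

Hence C_0 ≅ Z^10, C_1 ≅ Z^30, C_2 ≅ Z^20.

Boundary ∂_1: C_1 → C_0 maps an edge to its endpoints' difference, ∂[p,q] = q − p.
This gives a 10×30 integer matrix of rank 9; reducing to Smith normal form yields diagonal entries (1,1,1,1,1,1,1,1,1).

Boundary ∂_2: C_2 → C_1 acts by ∂[p,q,r] = [q,r] − [p,r] + [p,q]. For instance
  ∂[5,6,7] = [6,7] − [5,7] + [5,6],
  ∂[2,6,9] = [6,9] − [2,9] + [2,6].
This gives a 30×20 integer matrix of rank 20; reducing to Smith normal form yields diagonal entries (1,1,1,1,1,1,1,1,1,1,1,1,1,1,1,1,1,1,1,2).

From H_k ≅ ker(∂_k) / im(∂_{k+1}) we obtain:

  H_2: rank ker ∂_2 − rank ∂_3 = (20 − 20) − 0 = 0, and there is no ∂_3, so H_2 ≅ 0.

(K is a triangulation of the Klein bottle.)

H_2 ≅ 0.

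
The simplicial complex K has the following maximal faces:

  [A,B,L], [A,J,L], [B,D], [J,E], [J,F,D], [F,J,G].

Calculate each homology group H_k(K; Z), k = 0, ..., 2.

H_0 = Z,  H_1 = Z,  H_2 = 0.

Fix the vertex order A < B < D < E < F < G < J < L and write every simplex with vertices in increasing order. Then dim K = 2 and the simplices of K are:

  0-simplices (8): A, B, D, E, F, G, J, L
  1-simplices (12): AB, AJ, AL, BD, BL, DF, DJ, EJ, FG, FJ, GJ, JL
  2-simplices (4): ABL, AJL, DFJ, FGJ

so the chain groups are C_0 ≅ Z^8, C_1 ≅ Z^12, C_2 ≅ Z^4.

The boundary map ∂_1: C_1 → C_0 sends each edge [p,q] (with p < q) to q − p.
This gives a 8×12 integer matrix of rank 7; reducing to Smith normal form yields diagonal entries (1,1,1,1,1,1,1).

The boundary map ∂_2: C_2 → C_1 maps a triangle to the signed sum of its edges. For instance
  ∂FGJ = GJ − FJ + FG,
  ∂DFJ = FJ − DJ + DF.
As a 12×4 matrix over Z this has rank 4, with invariant factors (1,1,1,1).

Reading off H_k = ker ∂_k / im ∂_{k+1}:

  H_0: rank C_0 − rank ∂_1 = 8 − 7 = 1, and the invariant factors of ∂_1 are all 1, so H_0 = Z.
  H_1: rank ker ∂_1 − rank ∂_2 = (12 − 7) − 4 = 1, and the invariant factors of ∂_2 are all 1, so H_1 = Z.
  H_2: rank ker ∂_2 − rank ∂_3 = (4 − 4) − 0 = 0, and there is no ∂_3, so H_2 = 0.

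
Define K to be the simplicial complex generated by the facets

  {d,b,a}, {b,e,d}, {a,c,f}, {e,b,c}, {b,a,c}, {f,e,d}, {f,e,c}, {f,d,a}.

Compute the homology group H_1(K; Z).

K has 6 vertices, 12 edges, 8 triangles.
rank ∂_1 = 5, rank ∂_2 = 7 ⇒ b_1 = 12 − 5 − 7 = 0; all invariant factors of ∂_2 are 1 so no torsion. So H_1 ≅ 0.

H_1 = 0.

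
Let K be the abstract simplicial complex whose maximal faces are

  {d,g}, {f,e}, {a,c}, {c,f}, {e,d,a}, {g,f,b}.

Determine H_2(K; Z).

K has 7 vertices, 10 edges, 2 triangles.
rank ∂_2 = 2, rank ∂_3 = 0 ⇒ b_2 = 2 − 2 − 0 = 0. So H_2 = 0.

H_2 ≅ 0.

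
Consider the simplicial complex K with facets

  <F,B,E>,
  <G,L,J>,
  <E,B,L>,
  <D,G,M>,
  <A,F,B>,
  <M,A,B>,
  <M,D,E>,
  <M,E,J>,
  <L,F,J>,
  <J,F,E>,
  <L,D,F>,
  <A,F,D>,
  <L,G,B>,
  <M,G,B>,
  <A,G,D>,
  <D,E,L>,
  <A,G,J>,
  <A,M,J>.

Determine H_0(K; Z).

H_0 = Z.

Order the vertices as A < B < D < E < F < G < J < L < M. Listing each simplex with vertices in this order, K has dimension 2 with simplices:

  0-simplices (9): A, B, D, E, F, G, J, L, M
  1-simplices (27): AB, AD, AF, AG, AJ, AM, BE, BF, BG, BL, BM, DE, DF, DG, DL, DM, EF, EJ, EL, EM, FJ, FL, GJ, GL, GM, JL, JM
  2-simplices (18): ABF, ABM, ADF, ADG, AGJ, AJM, BEF, BEL, BGL, BGM, DEL, DEM, DFL, DGM, EFJ, EJM, FJL, GJL

giving chain groups C_0 ≅ Z^9, C_1 ≅ Z^27, C_2 ≅ Z^18.

The boundary map ∂_1: C_1 → C_0 maps an edge to its endpoints' difference, ∂[p,q] = q − p.
The 9×27 boundary matrix has rank 8 and Smith normal form diag(1,1,1,1,1,1,1,1).

∂_2: C_2 → C_1 acts by ∂[p,q,r] = [q,r] − [p,r] + [p,q]. For instance
  ∂GJL = JL − GL + GJ,
  ∂FJL = JL − FL + FJ.
The resulting 27×18 matrix has rank 18, and its Smith normal form has invariant factors (1,1,1,1,1,1,1,1,1,1,1,1,1,1,1,1,1,2).

Reading off H_k = ker ∂_k / im ∂_{k+1}:

  H_0: rank C_0 − rank ∂_1 = 9 − 8 = 1, and the invariant factors of ∂_1 are all 1, so H_0 = Z.

(K is a triangulation of the Klein bottle.)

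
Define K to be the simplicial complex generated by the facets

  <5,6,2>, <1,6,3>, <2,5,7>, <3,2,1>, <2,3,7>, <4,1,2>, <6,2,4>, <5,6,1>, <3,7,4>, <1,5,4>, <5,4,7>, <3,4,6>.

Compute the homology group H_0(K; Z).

H_0 = Z.

K has 7 vertices, 18 edges, 12 triangles.
rank ∂_0 = 0, rank ∂_1 = 6 ⇒ b_0 = 7 − 0 − 6 = 1; all invariant factors of ∂_1 are 1 so no torsion. So H_0 ≅ Z.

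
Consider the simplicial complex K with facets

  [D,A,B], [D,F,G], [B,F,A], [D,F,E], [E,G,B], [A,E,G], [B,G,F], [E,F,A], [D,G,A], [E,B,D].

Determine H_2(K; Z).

H_2 ≅ 0.

We work with the vertex ordering A < B < D < E < F < G. The simplices of K, each written with vertices in increasing order, are:

  0-simplices (6): A, B, D, E, F, G
  1-simplices (15): AB, AD, AE, AF, AG, BD, BE, BF, BG, DE, DF, DG, EF, EG, FG
  2-simplices (10): ABD, ABF, ADG, AEF, AEG, BDE, BEG, BFG, DEF, DFG

giving chain groups C_0 ≅ Z^6, C_1 ≅ Z^15, C_2 ≅ Z^10.

The boundary map ∂_1: C_1 → C_0 maps an edge to its endpoints' difference, ∂[p,q] = q − p. For instance
  ∂DE = E − D.
The 6×15 boundary matrix has rank 5 and Smith normal form diag(1,1,1,1,1).

The boundary map ∂_2: C_2 → C_1 acts by ∂[p,q,r] = [q,r] − [p,r] + [p,q]. For instance
  ∂AEG = EG − AG + AE,
  ∂BEG = EG − BG + BE.
As a 15×10 matrix over Z this has rank 10, with invariant factors (1,1,1,1,1,1,1,1,1,2).

Now H_k = ker ∂_k / im ∂_{k+1}, so:

  H_2: rank ker ∂_2 − rank ∂_3 = (10 − 10) − 0 = 0, and there is no ∂_3, so H_2 ≅ 0.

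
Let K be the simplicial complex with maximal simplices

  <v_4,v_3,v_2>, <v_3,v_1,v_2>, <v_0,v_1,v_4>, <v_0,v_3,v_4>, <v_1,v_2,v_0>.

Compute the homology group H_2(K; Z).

H_2 = 0.

Order the vertices as v_0 < v_1 < v_2 < v_3 < v_4. Listing each simplex with vertices in this order, K has dimension 2 with simplices:

  0-simplices (5): [v_0], [v_1], [v_2], [v_3], [v_4]
  1-simplices (10): [v_0,v_1], [v_0,v_2], [v_0,v_3], [v_0,v_4], [v_1,v_2], [v_1,v_3], [v_1,v_4], [v_2,v_3], [v_2,v_4], [v_3,v_4]
  2-simplices (5): [v_0,v_1,v_2], [v_0,v_1,v_4], [v_0,v_3,v_4], [v_1,v_2,v_3], [v_2,v_3,v_4]

Hence C_0 ≅ Z^5, C_1 ≅ Z^10, C_2 ≅ Z^5.

∂_1: C_1 → C_0 is given by ∂[p,q] = [q] − [p].
As a 5×10 matrix over Z this has rank 4, with invariant factors (1,1,1,1).

Boundary ∂_2: C_2 → C_1 acts by ∂[p,q,r] = [q,r] − [p,r] + [p,q]. For instance
  ∂[v_0,v_1,v_4] = [v_1,v_4] − [v_0,v_4] + [v_0,v_1],
  ∂[v_2,v_3,v_4] = [v_3,v_4] − [v_2,v_4] + [v_2,v_3].
The resulting 10×5 matrix has rank 5, and its Smith normal form has invariant factors (1,1,1,1,1).

Now H_k = ker ∂_k / im ∂_{k+1}, so:

  H_2: rank ker ∂_2 − rank ∂_3 = (5 − 5) − 0 = 0, and there is no ∂_3, so H_2 ≅ 0.

(K is a triangulation of the Möbius band.)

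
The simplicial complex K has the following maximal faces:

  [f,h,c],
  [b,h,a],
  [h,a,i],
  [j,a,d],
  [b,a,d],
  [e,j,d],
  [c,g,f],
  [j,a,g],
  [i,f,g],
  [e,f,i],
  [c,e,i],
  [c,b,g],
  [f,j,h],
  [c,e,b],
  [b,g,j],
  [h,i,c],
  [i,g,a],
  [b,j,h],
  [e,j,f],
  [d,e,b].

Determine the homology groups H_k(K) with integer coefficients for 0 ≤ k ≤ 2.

We work with the vertex ordering a < b < c < d < e < f < g < h < i < j. The simplices of K, each written with vertices in increasing order, are:

  0-simplices (10): a, b, c, d, e, f, g, h, i, j
  1-simplices (30): ab, ad, ag, ah, ai, aj, bc, bd, be, bg, bh, bj, ce, cf, cg, ch, ci, de, dj, ef, ei, ej, fg, fh, fi, fj, gi, gj, hi, hj
  2-simplices (20): abd, abh, adj, agi, agj, ahi, bce, bcg, bde, bgj, bhj, cei, cfg, cfh, chi, dej, efi, efj, fgi, fhj

Hence C_0 ≅ Z^10, C_1 ≅ Z^30, C_2 ≅ Z^20.

The boundary map ∂_1: C_1 → C_0 maps an edge to its endpoints' difference, ∂[p,q] = q − p.
The resulting 10×30 matrix has rank 9, and its Smith normal form has invariant factors (1,1,1,1,1,1,1,1,1).

∂_2: C_2 → C_1 maps a triangle to the signed sum of its edges. For instance
  ∂bgj = gj − bj + bg,
  ∂efi = fi − ei + ef.
This gives a 30×20 integer matrix of rank 20; reducing to Smith normal form yields diagonal entries (1,1,1,1,1,1,1,1,1,1,1,1,1,1,1,1,1,1,1,2).

Reading off H_k = ker ∂_k / im ∂_{k+1}:

  H_0: rank C_0 − rank ∂_1 = 10 − 9 = 1, and the invariant factors of ∂_1 are all 1, so H_0 ≅ Z.
  H_1: rank ker ∂_1 − rank ∂_2 = (30 − 9) − 20 = 1, and ∂_2 has invariant factor 2 > 1, so H_1 ≅ Z × Z/2.
  H_2: rank ker ∂_2 − rank ∂_3 = (20 − 20) − 0 = 0, and there is no ∂_3, so H_2 ≅ 0.

H_0 = Z,  H_1 = Z × Z/2,  H_2 = 0.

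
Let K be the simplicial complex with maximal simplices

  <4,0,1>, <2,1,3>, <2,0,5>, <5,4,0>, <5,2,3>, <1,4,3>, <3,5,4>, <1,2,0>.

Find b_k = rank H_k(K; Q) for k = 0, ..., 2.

K has 6 vertices, 12 edges, 8 triangles.
rank ∂_0 = 0, rank ∂_1 = 5 ⇒ b_0 = 6 − 0 − 5 = 1; all invariant factors of ∂_1 are 1 so no torsion. So H_0 ≅ Z.
rank ∂_1 = 5, rank ∂_2 = 7 ⇒ b_1 = 12 − 5 − 7 = 0; all invariant factors of ∂_2 are 1 so no torsion. So H_1 ≅ 0.
rank ∂_2 = 7, rank ∂_3 = 0 ⇒ b_2 = 8 − 7 − 0 = 1. So H_2 ≅ Z.

b_0 = 1, b_1 = 0, b_2 = 1.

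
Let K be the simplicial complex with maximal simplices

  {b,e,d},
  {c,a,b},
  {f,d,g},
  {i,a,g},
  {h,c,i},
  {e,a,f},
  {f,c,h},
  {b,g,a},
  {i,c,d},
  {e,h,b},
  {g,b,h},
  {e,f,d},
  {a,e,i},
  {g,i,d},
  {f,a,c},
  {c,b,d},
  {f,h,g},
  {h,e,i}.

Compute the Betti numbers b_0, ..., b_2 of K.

b_0 = 1, b_1 = 2, b_2 = 1.

Take the total order a < b < c < d < e < f < g < h < i on the vertex set. Then K (dimension 2) consists of the simplices:

  0-simplices (9): a, b, c, d, e, f, g, h, i
  1-simplices (27): ab, ac, ae, af, ag, ai, bc, bd, be, bg, bh, cd, cf, ch, ci, de, df, dg, di, ef, eh, ei, fg, fh, gh, gi, hi
  2-simplices (18): abc, abg, acf, aef, aei, agi, bcd, bde, beh, bgh, cdi, cfh, chi, def, dfg, dgi, ehi, fgh

so the chain groups are C_0 ≅ Z^9, C_1 ≅ Z^27, C_2 ≅ Z^18.

The boundary map ∂_1: C_1 → C_0 sends each edge [p,q] (with p < q) to q − p. For instance
  ∂ef = f − e.
As a 9×27 matrix over Z this has rank 8, with invariant factors (1,1,1,1,1,1,1,1).

∂_2: C_2 → C_1 sends each 2-simplex [p,q,r] to [q,r] − [p,r] + [p,q]. For instance
  ∂acf = cf − af + ac,
  ∂dfg = fg − dg + df.
The 27×18 boundary matrix has rank 17 and Smith normal form diag(1,1,1,1,1,1,1,1,1,1,1,1,1,1,1,1,1).

Reading off H_k = ker ∂_k / im ∂_{k+1}:

  H_0: rank C_0 − rank ∂_1 = 9 − 8 = 1, and the invariant factors of ∂_1 are all 1, so H_0 ≅ Z.
  H_1: rank ker ∂_1 − rank ∂_2 = (27 − 8) − 17 = 2, and the invariant factors of ∂_2 are all 1, so H_1 ≅ Z^2.
  H_2: rank ker ∂_2 − rank ∂_3 = (18 − 17) − 0 = 1, and there is no ∂_3, so H_2 ≅ Z.

Hence the Betti numbers are b_0 = 1, b_1 = 2, b_2 = 1.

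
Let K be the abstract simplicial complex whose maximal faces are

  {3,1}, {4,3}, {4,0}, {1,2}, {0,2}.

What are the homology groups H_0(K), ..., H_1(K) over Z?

H_0 ≅ Z,  H_1 ≅ Z.

We work with the vertex ordering 0 < 1 < 2 < 3 < 4. The simplices of K, each written with vertices in increasing order, are:

  0-simplices (5): [0], [1], [2], [3], [4]
  1-simplices (5): [0,2], [0,4], [1,2], [1,3], [3,4]

giving chain groups C_0 ≅ Z^5, C_1 ≅ Z^5.

The boundary map ∂_1: C_1 → C_0 sends each edge [p,q] (with p < q) to q − p. For instance
  ∂[0,4] = [4] − [0].
This gives a 5×5 integer matrix of rank 4; reducing to Smith normal form yields diagonal entries (1,1,1,1).

Now H_k = ker ∂_k / im ∂_{k+1}, so:

  H_0: rank C_0 − rank ∂_1 = 5 − 4 = 1, and the invariant factors of ∂_1 are all 1, so H_0 = Z.
  H_1: rank ker ∂_1 − rank ∂_2 = (5 − 4) − 0 = 1, and there is no ∂_2, so H_1 = Z.

(K is a triangulation of the circle S^1.)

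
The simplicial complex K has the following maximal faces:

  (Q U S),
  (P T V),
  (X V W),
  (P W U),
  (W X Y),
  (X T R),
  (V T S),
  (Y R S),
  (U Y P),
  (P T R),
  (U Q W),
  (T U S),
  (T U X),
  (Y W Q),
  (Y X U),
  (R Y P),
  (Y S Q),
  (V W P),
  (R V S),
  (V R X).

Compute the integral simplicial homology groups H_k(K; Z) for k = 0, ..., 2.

H_0 = Z,  H_1 = Z ⊕ Z/2Z,  H_2 = 0.

Take the total order P < Q < R < S < T < U < V < W < X < Y on the vertex set. Then K (dimension 2) consists of the simplices:

  0-simplices (10): P, Q, R, S, T, U, V, W, X, Y
  1-simplices (30): PR, PT, PU, PV, PW, PY, QS, QU, QW, QY, RS, RT, RV, RX, RY, ST, SU, SV, SY, TU, TV, TX, UW, UX, UY, VW, VX, WX, WY, XY
  2-simplices (20): PRT, PRY, PTV, PUW, PUY, PVW, QSU, QSY, QUW, QWY, RSV, RSY, RTX, RVX, STU, STV, TUX, UXY, VWX, WXY

Hence C_0 ≅ Z^10, C_1 ≅ Z^30, C_2 ≅ Z^20.

The boundary map ∂_1: C_1 → C_0 is given by ∂[p,q] = [q] − [p].
The resulting 10×30 matrix has rank 9, and its Smith normal form has invariant factors (1,1,1,1,1,1,1,1,1).

The boundary map ∂_2: C_2 → C_1 maps a triangle to the signed sum of its edges. For instance
  ∂RSY = SY − RY + RS,
  ∂RSV = SV − RV + RS.
The resulting 30×20 matrix has rank 20, and its Smith normal form has invariant factors (1,1,1,1,1,1,1,1,1,1,1,1,1,1,1,1,1,1,1,2).

From H_k ≅ ker(∂_k) / im(∂_{k+1}) we obtain:

  H_0: rank C_0 − rank ∂_1 = 10 − 9 = 1, and the invariant factors of ∂_1 are all 1, so H_0 ≅ Z.
  H_1: rank ker ∂_1 − rank ∂_2 = (30 − 9) − 20 = 1, and ∂_2 has invariant factor 2 > 1, so H_1 ≅ Z ⊕ Z/2Z.
  H_2: rank ker ∂_2 − rank ∂_3 = (20 − 20) − 0 = 0, and there is no ∂_3, so H_2 ≅ 0.

As a check, the Euler characteristic is 10 − 30 + 20 = 0, which agrees with 1 − 1 + 0 = 0.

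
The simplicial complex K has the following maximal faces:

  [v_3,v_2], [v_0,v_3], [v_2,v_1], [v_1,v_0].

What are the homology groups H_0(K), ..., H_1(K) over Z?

H_0 = Z,  H_1 = Z.

Fix the vertex order v_0 < v_1 < v_2 < v_3 and write every simplex with vertices in increasing order. Then dim K = 1 and the simplices of K are:

  0-simplices (4): [v_0], [v_1], [v_2], [v_3]
  1-simplices (4): [v_0,v_1], [v_0,v_3], [v_1,v_2], [v_2,v_3]

Hence C_0 ≅ Z^4, C_1 ≅ Z^4.

Boundary ∂_1: C_1 → C_0 is given by ∂[p,q] = [q] − [p]. For instance
  ∂[v_2,v_3] = [v_3] − [v_2].
The resulting 4×4 matrix has rank 3, and its Smith normal form has invariant factors (1,1,1).

Computing H_k = (kernel of ∂_k) / (image of ∂_{k+1}):

  H_0: rank C_0 − rank ∂_1 = 4 − 3 = 1, and the invariant factors of ∂_1 are all 1, so H_0 = Z.
  H_1: rank ker ∂_1 − rank ∂_2 = (4 − 3) − 0 = 1, and there is no ∂_2, so H_1 = Z.

(K is a triangulation of the circle S^1.)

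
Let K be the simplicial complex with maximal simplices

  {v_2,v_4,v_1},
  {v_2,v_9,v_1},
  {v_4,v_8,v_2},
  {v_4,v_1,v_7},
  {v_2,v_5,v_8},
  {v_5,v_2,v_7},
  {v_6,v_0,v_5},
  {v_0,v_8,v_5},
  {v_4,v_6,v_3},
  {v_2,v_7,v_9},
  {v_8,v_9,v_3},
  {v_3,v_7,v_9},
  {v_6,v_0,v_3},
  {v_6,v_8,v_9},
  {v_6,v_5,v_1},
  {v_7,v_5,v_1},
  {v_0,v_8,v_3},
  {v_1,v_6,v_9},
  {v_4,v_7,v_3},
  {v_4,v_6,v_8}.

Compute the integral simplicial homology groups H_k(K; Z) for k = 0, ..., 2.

We work with the vertex ordering v_0 < v_1 < v_2 < v_3 < v_4 < v_5 < v_6 < v_7 < v_8 < v_9. The simplices of K, each written with vertices in increasing order, are:

  0-simplices (10): [v_0], [v_1], [v_2], [v_3], [v_4], [v_5], [v_6], [v_7], [v_8], [v_9]
  1-simplices (30): (30 of them)
  2-simplices (20): (20 of them)

giving chain groups C_0 ≅ Z^10, C_1 ≅ Z^30, C_2 ≅ Z^20.

Boundary ∂_1: C_1 → C_0 sends each edge [p,q] (with p < q) to q − p.
The resulting 10×30 matrix has rank 9, and its Smith normal form has invariant factors (1,1,1,1,1,1,1,1,1).

Boundary ∂_2: C_2 → C_1 acts by ∂[p,q,r] = [q,r] − [p,r] + [p,q]. For instance
  ∂[v_1,v_6,v_9] = [v_6,v_9] − [v_1,v_9] + [v_1,v_6],
  ∂[v_3,v_8,v_9] = [v_8,v_9] − [v_3,v_9] + [v_3,v_8].
As a 30×20 matrix over Z this has rank 20, with invariant factors (1,1,1,1,1,1,1,1,1,1,1,1,1,1,1,1,1,1,1,2).

From H_k ≅ ker(∂_k) / im(∂_{k+1}) we obtain:

  H_0: rank C_0 − rank ∂_1 = 10 − 9 = 1, and the invariant factors of ∂_1 are all 1, so H_0 = Z.
  H_1: rank ker ∂_1 − rank ∂_2 = (30 − 9) − 20 = 1, and ∂_2 has invariant factor 2 > 1, so H_1 = Z ⊕ Z/2.
  H_2: rank ker ∂_2 − rank ∂_3 = (20 − 20) − 0 = 0, and there is no ∂_3, so H_2 = 0.

As a check, the Euler characteristic is 10 − 30 + 20 = 0, which agrees with 1 − 1 + 0 = 0.

H_0 = Z,  H_1 = Z ⊕ Z/2,  H_2 = 0.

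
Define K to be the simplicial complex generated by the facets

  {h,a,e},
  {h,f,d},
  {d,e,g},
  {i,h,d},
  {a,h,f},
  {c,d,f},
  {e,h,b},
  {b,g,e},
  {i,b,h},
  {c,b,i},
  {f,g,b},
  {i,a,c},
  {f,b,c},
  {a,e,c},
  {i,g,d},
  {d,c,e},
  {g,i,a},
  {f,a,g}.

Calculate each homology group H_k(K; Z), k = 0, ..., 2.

K has 9 vertices, 27 edges, 18 triangles.
rank ∂_0 = 0, rank ∂_1 = 8 ⇒ b_0 = 9 − 0 − 8 = 1; all invariant factors of ∂_1 are 1 so no torsion. So H_0 = Z.
rank ∂_1 = 8, rank ∂_2 = 17 ⇒ b_1 = 27 − 8 − 17 = 2; all invariant factors of ∂_2 are 1 so no torsion. So H_1 = Z^2.
rank ∂_2 = 17, rank ∂_3 = 0 ⇒ b_2 = 18 − 17 − 0 = 1. So H_2 = Z.

H_0 ≅ Z,  H_1 ≅ Z^2,  H_2 ≅ Z.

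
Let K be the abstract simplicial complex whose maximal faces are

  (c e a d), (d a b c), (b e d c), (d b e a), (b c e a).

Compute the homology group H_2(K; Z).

K has 5 vertices, 10 edges, 10 triangles, 5 3-simplices.
rank ∂_2 = 6, rank ∂_3 = 4 ⇒ b_2 = 10 − 6 − 4 = 0; all invariant factors of ∂_3 are 1 so no torsion. So H_2 ≅ 0.

H_2 ≅ 0.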